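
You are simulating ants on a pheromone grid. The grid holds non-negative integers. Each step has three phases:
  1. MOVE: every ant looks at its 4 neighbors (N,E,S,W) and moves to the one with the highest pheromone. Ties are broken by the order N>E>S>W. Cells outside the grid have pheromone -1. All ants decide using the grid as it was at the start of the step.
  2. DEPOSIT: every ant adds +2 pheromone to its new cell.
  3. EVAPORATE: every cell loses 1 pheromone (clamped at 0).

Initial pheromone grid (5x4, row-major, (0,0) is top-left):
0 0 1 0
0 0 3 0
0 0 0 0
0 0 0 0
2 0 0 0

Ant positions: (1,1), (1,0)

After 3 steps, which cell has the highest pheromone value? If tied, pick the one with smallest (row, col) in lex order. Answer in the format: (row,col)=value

Step 1: ant0:(1,1)->E->(1,2) | ant1:(1,0)->N->(0,0)
  grid max=4 at (1,2)
Step 2: ant0:(1,2)->N->(0,2) | ant1:(0,0)->E->(0,1)
  grid max=3 at (1,2)
Step 3: ant0:(0,2)->S->(1,2) | ant1:(0,1)->E->(0,2)
  grid max=4 at (1,2)
Final grid:
  0 0 2 0
  0 0 4 0
  0 0 0 0
  0 0 0 0
  0 0 0 0
Max pheromone 4 at (1,2)

Answer: (1,2)=4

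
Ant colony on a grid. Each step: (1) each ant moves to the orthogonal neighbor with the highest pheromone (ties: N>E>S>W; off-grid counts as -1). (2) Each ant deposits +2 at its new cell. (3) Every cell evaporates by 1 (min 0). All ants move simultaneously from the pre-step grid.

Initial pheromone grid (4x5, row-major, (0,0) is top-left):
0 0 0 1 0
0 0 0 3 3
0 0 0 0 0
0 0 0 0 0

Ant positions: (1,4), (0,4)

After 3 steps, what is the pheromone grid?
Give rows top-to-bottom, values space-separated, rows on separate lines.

After step 1: ants at (1,3),(1,4)
  0 0 0 0 0
  0 0 0 4 4
  0 0 0 0 0
  0 0 0 0 0
After step 2: ants at (1,4),(1,3)
  0 0 0 0 0
  0 0 0 5 5
  0 0 0 0 0
  0 0 0 0 0
After step 3: ants at (1,3),(1,4)
  0 0 0 0 0
  0 0 0 6 6
  0 0 0 0 0
  0 0 0 0 0

0 0 0 0 0
0 0 0 6 6
0 0 0 0 0
0 0 0 0 0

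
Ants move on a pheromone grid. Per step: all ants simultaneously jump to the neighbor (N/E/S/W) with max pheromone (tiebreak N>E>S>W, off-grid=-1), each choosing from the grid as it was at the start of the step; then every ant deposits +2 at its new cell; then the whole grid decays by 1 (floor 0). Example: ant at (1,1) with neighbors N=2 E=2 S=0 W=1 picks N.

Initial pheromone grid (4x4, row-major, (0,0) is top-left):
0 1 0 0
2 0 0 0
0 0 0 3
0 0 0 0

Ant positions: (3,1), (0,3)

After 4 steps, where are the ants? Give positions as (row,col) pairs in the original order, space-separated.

Step 1: ant0:(3,1)->N->(2,1) | ant1:(0,3)->S->(1,3)
  grid max=2 at (2,3)
Step 2: ant0:(2,1)->N->(1,1) | ant1:(1,3)->S->(2,3)
  grid max=3 at (2,3)
Step 3: ant0:(1,1)->N->(0,1) | ant1:(2,3)->N->(1,3)
  grid max=2 at (2,3)
Step 4: ant0:(0,1)->E->(0,2) | ant1:(1,3)->S->(2,3)
  grid max=3 at (2,3)

(0,2) (2,3)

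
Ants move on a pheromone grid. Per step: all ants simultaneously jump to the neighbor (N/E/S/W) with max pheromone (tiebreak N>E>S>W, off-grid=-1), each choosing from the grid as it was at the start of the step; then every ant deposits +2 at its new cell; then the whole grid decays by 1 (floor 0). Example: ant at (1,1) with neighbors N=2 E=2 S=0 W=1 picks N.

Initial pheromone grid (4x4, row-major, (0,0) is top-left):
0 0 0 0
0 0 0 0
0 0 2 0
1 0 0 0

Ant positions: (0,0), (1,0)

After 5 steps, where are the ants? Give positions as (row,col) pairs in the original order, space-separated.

Step 1: ant0:(0,0)->E->(0,1) | ant1:(1,0)->N->(0,0)
  grid max=1 at (0,0)
Step 2: ant0:(0,1)->W->(0,0) | ant1:(0,0)->E->(0,1)
  grid max=2 at (0,0)
Step 3: ant0:(0,0)->E->(0,1) | ant1:(0,1)->W->(0,0)
  grid max=3 at (0,0)
Step 4: ant0:(0,1)->W->(0,0) | ant1:(0,0)->E->(0,1)
  grid max=4 at (0,0)
Step 5: ant0:(0,0)->E->(0,1) | ant1:(0,1)->W->(0,0)
  grid max=5 at (0,0)

(0,1) (0,0)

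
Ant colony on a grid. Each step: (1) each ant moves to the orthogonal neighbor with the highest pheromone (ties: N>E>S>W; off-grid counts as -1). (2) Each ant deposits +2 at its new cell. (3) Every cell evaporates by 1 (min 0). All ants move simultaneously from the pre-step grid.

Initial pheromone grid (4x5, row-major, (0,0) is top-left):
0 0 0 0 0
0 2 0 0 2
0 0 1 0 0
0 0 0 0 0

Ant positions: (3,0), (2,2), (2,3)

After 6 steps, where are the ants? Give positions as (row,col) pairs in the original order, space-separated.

Step 1: ant0:(3,0)->N->(2,0) | ant1:(2,2)->N->(1,2) | ant2:(2,3)->W->(2,2)
  grid max=2 at (2,2)
Step 2: ant0:(2,0)->N->(1,0) | ant1:(1,2)->S->(2,2) | ant2:(2,2)->N->(1,2)
  grid max=3 at (2,2)
Step 3: ant0:(1,0)->N->(0,0) | ant1:(2,2)->N->(1,2) | ant2:(1,2)->S->(2,2)
  grid max=4 at (2,2)
Step 4: ant0:(0,0)->E->(0,1) | ant1:(1,2)->S->(2,2) | ant2:(2,2)->N->(1,2)
  grid max=5 at (2,2)
Step 5: ant0:(0,1)->E->(0,2) | ant1:(2,2)->N->(1,2) | ant2:(1,2)->S->(2,2)
  grid max=6 at (2,2)
Step 6: ant0:(0,2)->S->(1,2) | ant1:(1,2)->S->(2,2) | ant2:(2,2)->N->(1,2)
  grid max=8 at (1,2)

(1,2) (2,2) (1,2)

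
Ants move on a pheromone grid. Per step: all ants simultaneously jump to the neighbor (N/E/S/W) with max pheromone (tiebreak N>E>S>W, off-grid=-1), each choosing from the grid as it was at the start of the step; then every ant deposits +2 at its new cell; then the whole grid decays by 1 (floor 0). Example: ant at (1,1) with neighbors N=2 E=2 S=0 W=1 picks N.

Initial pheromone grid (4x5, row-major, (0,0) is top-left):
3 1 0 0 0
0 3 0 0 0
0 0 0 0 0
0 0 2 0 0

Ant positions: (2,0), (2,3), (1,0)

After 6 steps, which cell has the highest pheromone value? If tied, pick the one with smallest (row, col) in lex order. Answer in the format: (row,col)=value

Step 1: ant0:(2,0)->N->(1,0) | ant1:(2,3)->N->(1,3) | ant2:(1,0)->N->(0,0)
  grid max=4 at (0,0)
Step 2: ant0:(1,0)->N->(0,0) | ant1:(1,3)->N->(0,3) | ant2:(0,0)->S->(1,0)
  grid max=5 at (0,0)
Step 3: ant0:(0,0)->S->(1,0) | ant1:(0,3)->E->(0,4) | ant2:(1,0)->N->(0,0)
  grid max=6 at (0,0)
Step 4: ant0:(1,0)->N->(0,0) | ant1:(0,4)->S->(1,4) | ant2:(0,0)->S->(1,0)
  grid max=7 at (0,0)
Step 5: ant0:(0,0)->S->(1,0) | ant1:(1,4)->N->(0,4) | ant2:(1,0)->N->(0,0)
  grid max=8 at (0,0)
Step 6: ant0:(1,0)->N->(0,0) | ant1:(0,4)->S->(1,4) | ant2:(0,0)->S->(1,0)
  grid max=9 at (0,0)
Final grid:
  9 0 0 0 0
  6 0 0 0 1
  0 0 0 0 0
  0 0 0 0 0
Max pheromone 9 at (0,0)

Answer: (0,0)=9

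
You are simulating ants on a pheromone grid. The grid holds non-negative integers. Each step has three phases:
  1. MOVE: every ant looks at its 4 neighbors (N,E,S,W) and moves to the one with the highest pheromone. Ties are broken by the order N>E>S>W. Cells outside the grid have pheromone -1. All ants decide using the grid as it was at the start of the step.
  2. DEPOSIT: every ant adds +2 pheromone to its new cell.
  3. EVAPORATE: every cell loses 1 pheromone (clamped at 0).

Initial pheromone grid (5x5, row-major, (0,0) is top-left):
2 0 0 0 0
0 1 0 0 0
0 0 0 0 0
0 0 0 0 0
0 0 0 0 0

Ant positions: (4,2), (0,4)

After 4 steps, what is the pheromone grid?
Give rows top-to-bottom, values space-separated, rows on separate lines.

After step 1: ants at (3,2),(1,4)
  1 0 0 0 0
  0 0 0 0 1
  0 0 0 0 0
  0 0 1 0 0
  0 0 0 0 0
After step 2: ants at (2,2),(0,4)
  0 0 0 0 1
  0 0 0 0 0
  0 0 1 0 0
  0 0 0 0 0
  0 0 0 0 0
After step 3: ants at (1,2),(1,4)
  0 0 0 0 0
  0 0 1 0 1
  0 0 0 0 0
  0 0 0 0 0
  0 0 0 0 0
After step 4: ants at (0,2),(0,4)
  0 0 1 0 1
  0 0 0 0 0
  0 0 0 0 0
  0 0 0 0 0
  0 0 0 0 0

0 0 1 0 1
0 0 0 0 0
0 0 0 0 0
0 0 0 0 0
0 0 0 0 0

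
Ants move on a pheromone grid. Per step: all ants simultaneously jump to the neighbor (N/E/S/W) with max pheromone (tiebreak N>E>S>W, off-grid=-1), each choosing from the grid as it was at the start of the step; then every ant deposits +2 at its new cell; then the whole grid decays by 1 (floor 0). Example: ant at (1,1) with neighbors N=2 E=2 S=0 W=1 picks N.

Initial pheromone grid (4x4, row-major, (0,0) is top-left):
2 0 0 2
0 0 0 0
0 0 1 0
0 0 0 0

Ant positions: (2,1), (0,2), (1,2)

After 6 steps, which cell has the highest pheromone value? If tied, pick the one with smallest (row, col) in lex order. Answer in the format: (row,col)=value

Step 1: ant0:(2,1)->E->(2,2) | ant1:(0,2)->E->(0,3) | ant2:(1,2)->S->(2,2)
  grid max=4 at (2,2)
Step 2: ant0:(2,2)->N->(1,2) | ant1:(0,3)->S->(1,3) | ant2:(2,2)->N->(1,2)
  grid max=3 at (1,2)
Step 3: ant0:(1,2)->S->(2,2) | ant1:(1,3)->W->(1,2) | ant2:(1,2)->S->(2,2)
  grid max=6 at (2,2)
Step 4: ant0:(2,2)->N->(1,2) | ant1:(1,2)->S->(2,2) | ant2:(2,2)->N->(1,2)
  grid max=7 at (1,2)
Step 5: ant0:(1,2)->S->(2,2) | ant1:(2,2)->N->(1,2) | ant2:(1,2)->S->(2,2)
  grid max=10 at (2,2)
Step 6: ant0:(2,2)->N->(1,2) | ant1:(1,2)->S->(2,2) | ant2:(2,2)->N->(1,2)
  grid max=11 at (1,2)
Final grid:
  0 0 0 0
  0 0 11 0
  0 0 11 0
  0 0 0 0
Max pheromone 11 at (1,2)

Answer: (1,2)=11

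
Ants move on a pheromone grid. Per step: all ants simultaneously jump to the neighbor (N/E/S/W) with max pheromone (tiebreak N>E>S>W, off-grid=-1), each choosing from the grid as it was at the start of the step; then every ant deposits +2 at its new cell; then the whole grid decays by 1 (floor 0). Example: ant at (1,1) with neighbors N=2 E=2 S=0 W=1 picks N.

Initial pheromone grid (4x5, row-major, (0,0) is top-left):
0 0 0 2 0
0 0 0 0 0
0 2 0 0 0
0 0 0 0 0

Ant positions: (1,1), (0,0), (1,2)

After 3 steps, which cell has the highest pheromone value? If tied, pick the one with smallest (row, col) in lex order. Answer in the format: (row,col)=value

Answer: (0,2)=3

Derivation:
Step 1: ant0:(1,1)->S->(2,1) | ant1:(0,0)->E->(0,1) | ant2:(1,2)->N->(0,2)
  grid max=3 at (2,1)
Step 2: ant0:(2,1)->N->(1,1) | ant1:(0,1)->E->(0,2) | ant2:(0,2)->E->(0,3)
  grid max=2 at (0,2)
Step 3: ant0:(1,1)->S->(2,1) | ant1:(0,2)->E->(0,3) | ant2:(0,3)->W->(0,2)
  grid max=3 at (0,2)
Final grid:
  0 0 3 3 0
  0 0 0 0 0
  0 3 0 0 0
  0 0 0 0 0
Max pheromone 3 at (0,2)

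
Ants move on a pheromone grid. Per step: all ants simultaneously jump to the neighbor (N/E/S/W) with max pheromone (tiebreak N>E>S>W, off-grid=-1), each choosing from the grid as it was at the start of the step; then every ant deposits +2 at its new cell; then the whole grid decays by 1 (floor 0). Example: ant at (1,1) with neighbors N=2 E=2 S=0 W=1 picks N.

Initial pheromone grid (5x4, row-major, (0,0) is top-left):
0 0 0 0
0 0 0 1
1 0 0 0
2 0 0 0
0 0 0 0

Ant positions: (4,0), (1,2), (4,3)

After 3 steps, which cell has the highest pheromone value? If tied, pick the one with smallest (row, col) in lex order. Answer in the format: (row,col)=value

Answer: (1,3)=4

Derivation:
Step 1: ant0:(4,0)->N->(3,0) | ant1:(1,2)->E->(1,3) | ant2:(4,3)->N->(3,3)
  grid max=3 at (3,0)
Step 2: ant0:(3,0)->N->(2,0) | ant1:(1,3)->N->(0,3) | ant2:(3,3)->N->(2,3)
  grid max=2 at (3,0)
Step 3: ant0:(2,0)->S->(3,0) | ant1:(0,3)->S->(1,3) | ant2:(2,3)->N->(1,3)
  grid max=4 at (1,3)
Final grid:
  0 0 0 0
  0 0 0 4
  0 0 0 0
  3 0 0 0
  0 0 0 0
Max pheromone 4 at (1,3)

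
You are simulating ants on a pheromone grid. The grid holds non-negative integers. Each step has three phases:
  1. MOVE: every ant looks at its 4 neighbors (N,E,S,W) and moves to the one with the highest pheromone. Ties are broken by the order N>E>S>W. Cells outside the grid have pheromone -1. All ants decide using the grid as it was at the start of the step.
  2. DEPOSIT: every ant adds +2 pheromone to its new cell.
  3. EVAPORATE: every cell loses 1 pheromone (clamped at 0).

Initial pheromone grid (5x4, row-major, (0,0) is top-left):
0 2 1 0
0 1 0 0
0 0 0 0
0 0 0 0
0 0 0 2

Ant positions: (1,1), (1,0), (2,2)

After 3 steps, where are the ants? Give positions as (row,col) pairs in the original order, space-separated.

Step 1: ant0:(1,1)->N->(0,1) | ant1:(1,0)->E->(1,1) | ant2:(2,2)->N->(1,2)
  grid max=3 at (0,1)
Step 2: ant0:(0,1)->S->(1,1) | ant1:(1,1)->N->(0,1) | ant2:(1,2)->W->(1,1)
  grid max=5 at (1,1)
Step 3: ant0:(1,1)->N->(0,1) | ant1:(0,1)->S->(1,1) | ant2:(1,1)->N->(0,1)
  grid max=7 at (0,1)

(0,1) (1,1) (0,1)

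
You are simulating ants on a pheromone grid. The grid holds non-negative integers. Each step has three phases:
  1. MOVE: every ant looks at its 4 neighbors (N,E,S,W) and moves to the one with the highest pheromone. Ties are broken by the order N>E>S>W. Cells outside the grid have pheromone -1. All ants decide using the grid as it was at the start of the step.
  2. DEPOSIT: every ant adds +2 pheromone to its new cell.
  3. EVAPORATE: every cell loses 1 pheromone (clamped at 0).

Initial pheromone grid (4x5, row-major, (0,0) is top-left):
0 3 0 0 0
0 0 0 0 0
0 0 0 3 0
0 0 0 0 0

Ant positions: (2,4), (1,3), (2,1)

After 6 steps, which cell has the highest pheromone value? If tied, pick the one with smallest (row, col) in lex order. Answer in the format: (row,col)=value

Answer: (2,3)=9

Derivation:
Step 1: ant0:(2,4)->W->(2,3) | ant1:(1,3)->S->(2,3) | ant2:(2,1)->N->(1,1)
  grid max=6 at (2,3)
Step 2: ant0:(2,3)->N->(1,3) | ant1:(2,3)->N->(1,3) | ant2:(1,1)->N->(0,1)
  grid max=5 at (2,3)
Step 3: ant0:(1,3)->S->(2,3) | ant1:(1,3)->S->(2,3) | ant2:(0,1)->E->(0,2)
  grid max=8 at (2,3)
Step 4: ant0:(2,3)->N->(1,3) | ant1:(2,3)->N->(1,3) | ant2:(0,2)->W->(0,1)
  grid max=7 at (2,3)
Step 5: ant0:(1,3)->S->(2,3) | ant1:(1,3)->S->(2,3) | ant2:(0,1)->E->(0,2)
  grid max=10 at (2,3)
Step 6: ant0:(2,3)->N->(1,3) | ant1:(2,3)->N->(1,3) | ant2:(0,2)->W->(0,1)
  grid max=9 at (2,3)
Final grid:
  0 3 0 0 0
  0 0 0 7 0
  0 0 0 9 0
  0 0 0 0 0
Max pheromone 9 at (2,3)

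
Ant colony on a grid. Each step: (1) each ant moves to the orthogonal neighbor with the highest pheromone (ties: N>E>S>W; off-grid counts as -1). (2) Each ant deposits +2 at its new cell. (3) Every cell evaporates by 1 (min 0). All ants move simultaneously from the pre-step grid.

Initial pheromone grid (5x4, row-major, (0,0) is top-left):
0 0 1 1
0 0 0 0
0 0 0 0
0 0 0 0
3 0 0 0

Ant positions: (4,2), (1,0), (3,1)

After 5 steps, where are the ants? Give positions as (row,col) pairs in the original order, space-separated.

Step 1: ant0:(4,2)->N->(3,2) | ant1:(1,0)->N->(0,0) | ant2:(3,1)->N->(2,1)
  grid max=2 at (4,0)
Step 2: ant0:(3,2)->N->(2,2) | ant1:(0,0)->E->(0,1) | ant2:(2,1)->N->(1,1)
  grid max=1 at (0,1)
Step 3: ant0:(2,2)->N->(1,2) | ant1:(0,1)->S->(1,1) | ant2:(1,1)->N->(0,1)
  grid max=2 at (0,1)
Step 4: ant0:(1,2)->W->(1,1) | ant1:(1,1)->N->(0,1) | ant2:(0,1)->S->(1,1)
  grid max=5 at (1,1)
Step 5: ant0:(1,1)->N->(0,1) | ant1:(0,1)->S->(1,1) | ant2:(1,1)->N->(0,1)
  grid max=6 at (0,1)

(0,1) (1,1) (0,1)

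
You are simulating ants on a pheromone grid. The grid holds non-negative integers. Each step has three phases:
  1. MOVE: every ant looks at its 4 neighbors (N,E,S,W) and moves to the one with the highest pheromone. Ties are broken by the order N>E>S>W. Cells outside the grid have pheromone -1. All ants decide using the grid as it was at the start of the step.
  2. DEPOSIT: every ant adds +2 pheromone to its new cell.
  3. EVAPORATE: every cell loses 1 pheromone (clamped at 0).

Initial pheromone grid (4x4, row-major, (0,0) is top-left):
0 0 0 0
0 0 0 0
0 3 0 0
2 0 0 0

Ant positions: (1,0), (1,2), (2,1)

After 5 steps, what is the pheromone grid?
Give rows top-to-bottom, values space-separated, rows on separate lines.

After step 1: ants at (0,0),(0,2),(1,1)
  1 0 1 0
  0 1 0 0
  0 2 0 0
  1 0 0 0
After step 2: ants at (0,1),(0,3),(2,1)
  0 1 0 1
  0 0 0 0
  0 3 0 0
  0 0 0 0
After step 3: ants at (0,2),(1,3),(1,1)
  0 0 1 0
  0 1 0 1
  0 2 0 0
  0 0 0 0
After step 4: ants at (0,3),(0,3),(2,1)
  0 0 0 3
  0 0 0 0
  0 3 0 0
  0 0 0 0
After step 5: ants at (1,3),(1,3),(1,1)
  0 0 0 2
  0 1 0 3
  0 2 0 0
  0 0 0 0

0 0 0 2
0 1 0 3
0 2 0 0
0 0 0 0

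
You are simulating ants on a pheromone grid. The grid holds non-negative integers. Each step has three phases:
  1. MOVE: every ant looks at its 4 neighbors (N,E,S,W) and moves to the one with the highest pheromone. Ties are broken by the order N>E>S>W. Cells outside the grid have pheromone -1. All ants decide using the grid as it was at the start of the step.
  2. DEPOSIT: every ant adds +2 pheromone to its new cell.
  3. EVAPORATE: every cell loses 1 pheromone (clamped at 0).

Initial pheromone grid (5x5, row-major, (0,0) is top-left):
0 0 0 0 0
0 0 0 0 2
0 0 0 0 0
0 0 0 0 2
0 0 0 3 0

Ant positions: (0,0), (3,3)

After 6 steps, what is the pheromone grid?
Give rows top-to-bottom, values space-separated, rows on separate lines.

After step 1: ants at (0,1),(4,3)
  0 1 0 0 0
  0 0 0 0 1
  0 0 0 0 0
  0 0 0 0 1
  0 0 0 4 0
After step 2: ants at (0,2),(3,3)
  0 0 1 0 0
  0 0 0 0 0
  0 0 0 0 0
  0 0 0 1 0
  0 0 0 3 0
After step 3: ants at (0,3),(4,3)
  0 0 0 1 0
  0 0 0 0 0
  0 0 0 0 0
  0 0 0 0 0
  0 0 0 4 0
After step 4: ants at (0,4),(3,3)
  0 0 0 0 1
  0 0 0 0 0
  0 0 0 0 0
  0 0 0 1 0
  0 0 0 3 0
After step 5: ants at (1,4),(4,3)
  0 0 0 0 0
  0 0 0 0 1
  0 0 0 0 0
  0 0 0 0 0
  0 0 0 4 0
After step 6: ants at (0,4),(3,3)
  0 0 0 0 1
  0 0 0 0 0
  0 0 0 0 0
  0 0 0 1 0
  0 0 0 3 0

0 0 0 0 1
0 0 0 0 0
0 0 0 0 0
0 0 0 1 0
0 0 0 3 0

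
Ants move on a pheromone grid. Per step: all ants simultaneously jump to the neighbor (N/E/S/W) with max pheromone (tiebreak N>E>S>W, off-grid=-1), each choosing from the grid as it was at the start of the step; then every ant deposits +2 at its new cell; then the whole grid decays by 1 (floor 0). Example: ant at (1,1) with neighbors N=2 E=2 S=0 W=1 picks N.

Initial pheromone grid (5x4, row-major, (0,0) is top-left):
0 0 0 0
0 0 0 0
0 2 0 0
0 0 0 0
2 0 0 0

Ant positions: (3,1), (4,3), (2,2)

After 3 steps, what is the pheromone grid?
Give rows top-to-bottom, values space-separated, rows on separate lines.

After step 1: ants at (2,1),(3,3),(2,1)
  0 0 0 0
  0 0 0 0
  0 5 0 0
  0 0 0 1
  1 0 0 0
After step 2: ants at (1,1),(2,3),(1,1)
  0 0 0 0
  0 3 0 0
  0 4 0 1
  0 0 0 0
  0 0 0 0
After step 3: ants at (2,1),(1,3),(2,1)
  0 0 0 0
  0 2 0 1
  0 7 0 0
  0 0 0 0
  0 0 0 0

0 0 0 0
0 2 0 1
0 7 0 0
0 0 0 0
0 0 0 0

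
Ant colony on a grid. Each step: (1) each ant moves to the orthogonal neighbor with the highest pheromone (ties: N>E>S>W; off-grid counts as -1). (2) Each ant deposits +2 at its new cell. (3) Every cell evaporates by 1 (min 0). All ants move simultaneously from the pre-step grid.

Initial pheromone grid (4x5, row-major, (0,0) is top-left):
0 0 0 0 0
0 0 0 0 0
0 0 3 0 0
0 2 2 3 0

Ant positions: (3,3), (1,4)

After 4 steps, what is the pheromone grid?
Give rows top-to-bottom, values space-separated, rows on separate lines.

After step 1: ants at (3,2),(0,4)
  0 0 0 0 1
  0 0 0 0 0
  0 0 2 0 0
  0 1 3 2 0
After step 2: ants at (2,2),(1,4)
  0 0 0 0 0
  0 0 0 0 1
  0 0 3 0 0
  0 0 2 1 0
After step 3: ants at (3,2),(0,4)
  0 0 0 0 1
  0 0 0 0 0
  0 0 2 0 0
  0 0 3 0 0
After step 4: ants at (2,2),(1,4)
  0 0 0 0 0
  0 0 0 0 1
  0 0 3 0 0
  0 0 2 0 0

0 0 0 0 0
0 0 0 0 1
0 0 3 0 0
0 0 2 0 0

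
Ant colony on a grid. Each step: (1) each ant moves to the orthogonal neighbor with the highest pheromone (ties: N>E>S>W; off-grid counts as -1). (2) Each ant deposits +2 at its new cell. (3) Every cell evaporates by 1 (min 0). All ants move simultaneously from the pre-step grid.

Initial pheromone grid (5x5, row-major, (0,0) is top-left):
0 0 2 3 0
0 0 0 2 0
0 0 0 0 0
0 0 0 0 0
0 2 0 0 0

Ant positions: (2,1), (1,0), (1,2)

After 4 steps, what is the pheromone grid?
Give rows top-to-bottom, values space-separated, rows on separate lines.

After step 1: ants at (1,1),(0,0),(0,2)
  1 0 3 2 0
  0 1 0 1 0
  0 0 0 0 0
  0 0 0 0 0
  0 1 0 0 0
After step 2: ants at (0,1),(0,1),(0,3)
  0 3 2 3 0
  0 0 0 0 0
  0 0 0 0 0
  0 0 0 0 0
  0 0 0 0 0
After step 3: ants at (0,2),(0,2),(0,2)
  0 2 7 2 0
  0 0 0 0 0
  0 0 0 0 0
  0 0 0 0 0
  0 0 0 0 0
After step 4: ants at (0,3),(0,3),(0,3)
  0 1 6 7 0
  0 0 0 0 0
  0 0 0 0 0
  0 0 0 0 0
  0 0 0 0 0

0 1 6 7 0
0 0 0 0 0
0 0 0 0 0
0 0 0 0 0
0 0 0 0 0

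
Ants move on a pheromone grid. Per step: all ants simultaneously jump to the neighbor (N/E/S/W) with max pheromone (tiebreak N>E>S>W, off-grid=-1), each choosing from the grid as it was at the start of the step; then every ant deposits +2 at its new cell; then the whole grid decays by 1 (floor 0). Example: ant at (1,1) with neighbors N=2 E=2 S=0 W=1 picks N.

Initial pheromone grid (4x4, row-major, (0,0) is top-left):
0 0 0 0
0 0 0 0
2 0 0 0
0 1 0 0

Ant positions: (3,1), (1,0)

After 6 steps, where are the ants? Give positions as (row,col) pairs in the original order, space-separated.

Step 1: ant0:(3,1)->N->(2,1) | ant1:(1,0)->S->(2,0)
  grid max=3 at (2,0)
Step 2: ant0:(2,1)->W->(2,0) | ant1:(2,0)->E->(2,1)
  grid max=4 at (2,0)
Step 3: ant0:(2,0)->E->(2,1) | ant1:(2,1)->W->(2,0)
  grid max=5 at (2,0)
Step 4: ant0:(2,1)->W->(2,0) | ant1:(2,0)->E->(2,1)
  grid max=6 at (2,0)
Step 5: ant0:(2,0)->E->(2,1) | ant1:(2,1)->W->(2,0)
  grid max=7 at (2,0)
Step 6: ant0:(2,1)->W->(2,0) | ant1:(2,0)->E->(2,1)
  grid max=8 at (2,0)

(2,0) (2,1)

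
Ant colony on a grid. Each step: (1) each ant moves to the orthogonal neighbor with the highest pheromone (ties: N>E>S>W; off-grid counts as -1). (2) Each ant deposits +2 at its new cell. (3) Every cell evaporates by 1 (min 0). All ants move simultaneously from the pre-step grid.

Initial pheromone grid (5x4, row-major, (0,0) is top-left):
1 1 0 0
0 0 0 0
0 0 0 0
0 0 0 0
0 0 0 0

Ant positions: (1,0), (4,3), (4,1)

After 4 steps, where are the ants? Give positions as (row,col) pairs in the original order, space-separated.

Step 1: ant0:(1,0)->N->(0,0) | ant1:(4,3)->N->(3,3) | ant2:(4,1)->N->(3,1)
  grid max=2 at (0,0)
Step 2: ant0:(0,0)->E->(0,1) | ant1:(3,3)->N->(2,3) | ant2:(3,1)->N->(2,1)
  grid max=1 at (0,0)
Step 3: ant0:(0,1)->W->(0,0) | ant1:(2,3)->N->(1,3) | ant2:(2,1)->N->(1,1)
  grid max=2 at (0,0)
Step 4: ant0:(0,0)->E->(0,1) | ant1:(1,3)->N->(0,3) | ant2:(1,1)->N->(0,1)
  grid max=3 at (0,1)

(0,1) (0,3) (0,1)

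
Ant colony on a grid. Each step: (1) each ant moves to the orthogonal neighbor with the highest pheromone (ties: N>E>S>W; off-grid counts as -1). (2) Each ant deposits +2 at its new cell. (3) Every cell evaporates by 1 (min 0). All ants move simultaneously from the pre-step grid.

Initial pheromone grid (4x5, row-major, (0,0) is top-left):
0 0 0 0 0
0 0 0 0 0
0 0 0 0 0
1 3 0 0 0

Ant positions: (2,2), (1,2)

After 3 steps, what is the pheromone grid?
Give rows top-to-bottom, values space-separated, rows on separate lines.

After step 1: ants at (1,2),(0,2)
  0 0 1 0 0
  0 0 1 0 0
  0 0 0 0 0
  0 2 0 0 0
After step 2: ants at (0,2),(1,2)
  0 0 2 0 0
  0 0 2 0 0
  0 0 0 0 0
  0 1 0 0 0
After step 3: ants at (1,2),(0,2)
  0 0 3 0 0
  0 0 3 0 0
  0 0 0 0 0
  0 0 0 0 0

0 0 3 0 0
0 0 3 0 0
0 0 0 0 0
0 0 0 0 0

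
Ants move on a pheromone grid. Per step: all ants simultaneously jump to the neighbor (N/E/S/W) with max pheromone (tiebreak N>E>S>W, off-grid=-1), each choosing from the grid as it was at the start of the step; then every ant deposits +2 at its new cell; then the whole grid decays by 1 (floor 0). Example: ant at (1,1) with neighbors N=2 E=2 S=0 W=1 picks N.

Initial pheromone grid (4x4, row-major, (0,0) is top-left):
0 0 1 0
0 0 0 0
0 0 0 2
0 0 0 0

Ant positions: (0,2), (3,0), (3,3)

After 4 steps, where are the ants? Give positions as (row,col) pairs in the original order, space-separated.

Step 1: ant0:(0,2)->E->(0,3) | ant1:(3,0)->N->(2,0) | ant2:(3,3)->N->(2,3)
  grid max=3 at (2,3)
Step 2: ant0:(0,3)->S->(1,3) | ant1:(2,0)->N->(1,0) | ant2:(2,3)->N->(1,3)
  grid max=3 at (1,3)
Step 3: ant0:(1,3)->S->(2,3) | ant1:(1,0)->N->(0,0) | ant2:(1,3)->S->(2,3)
  grid max=5 at (2,3)
Step 4: ant0:(2,3)->N->(1,3) | ant1:(0,0)->E->(0,1) | ant2:(2,3)->N->(1,3)
  grid max=5 at (1,3)

(1,3) (0,1) (1,3)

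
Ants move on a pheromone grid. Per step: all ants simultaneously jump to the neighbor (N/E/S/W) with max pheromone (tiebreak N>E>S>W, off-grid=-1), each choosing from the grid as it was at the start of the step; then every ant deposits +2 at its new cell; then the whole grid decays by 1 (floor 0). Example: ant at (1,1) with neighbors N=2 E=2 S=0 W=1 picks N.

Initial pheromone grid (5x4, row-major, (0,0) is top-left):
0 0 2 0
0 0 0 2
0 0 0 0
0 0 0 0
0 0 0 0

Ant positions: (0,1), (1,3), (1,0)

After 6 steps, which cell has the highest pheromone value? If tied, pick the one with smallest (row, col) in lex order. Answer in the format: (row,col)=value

Answer: (0,2)=12

Derivation:
Step 1: ant0:(0,1)->E->(0,2) | ant1:(1,3)->N->(0,3) | ant2:(1,0)->N->(0,0)
  grid max=3 at (0,2)
Step 2: ant0:(0,2)->E->(0,3) | ant1:(0,3)->W->(0,2) | ant2:(0,0)->E->(0,1)
  grid max=4 at (0,2)
Step 3: ant0:(0,3)->W->(0,2) | ant1:(0,2)->E->(0,3) | ant2:(0,1)->E->(0,2)
  grid max=7 at (0,2)
Step 4: ant0:(0,2)->E->(0,3) | ant1:(0,3)->W->(0,2) | ant2:(0,2)->E->(0,3)
  grid max=8 at (0,2)
Step 5: ant0:(0,3)->W->(0,2) | ant1:(0,2)->E->(0,3) | ant2:(0,3)->W->(0,2)
  grid max=11 at (0,2)
Step 6: ant0:(0,2)->E->(0,3) | ant1:(0,3)->W->(0,2) | ant2:(0,2)->E->(0,3)
  grid max=12 at (0,2)
Final grid:
  0 0 12 10
  0 0 0 0
  0 0 0 0
  0 0 0 0
  0 0 0 0
Max pheromone 12 at (0,2)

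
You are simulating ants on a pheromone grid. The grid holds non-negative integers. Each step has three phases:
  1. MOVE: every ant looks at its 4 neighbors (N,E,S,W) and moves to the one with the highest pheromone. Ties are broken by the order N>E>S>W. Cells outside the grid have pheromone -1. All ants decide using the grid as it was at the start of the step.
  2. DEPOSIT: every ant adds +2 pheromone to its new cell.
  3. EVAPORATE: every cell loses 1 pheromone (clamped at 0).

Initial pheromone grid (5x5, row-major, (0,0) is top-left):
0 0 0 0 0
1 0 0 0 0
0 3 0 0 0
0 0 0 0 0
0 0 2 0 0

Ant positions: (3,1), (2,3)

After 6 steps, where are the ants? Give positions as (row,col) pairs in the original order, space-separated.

Step 1: ant0:(3,1)->N->(2,1) | ant1:(2,3)->N->(1,3)
  grid max=4 at (2,1)
Step 2: ant0:(2,1)->N->(1,1) | ant1:(1,3)->N->(0,3)
  grid max=3 at (2,1)
Step 3: ant0:(1,1)->S->(2,1) | ant1:(0,3)->E->(0,4)
  grid max=4 at (2,1)
Step 4: ant0:(2,1)->N->(1,1) | ant1:(0,4)->S->(1,4)
  grid max=3 at (2,1)
Step 5: ant0:(1,1)->S->(2,1) | ant1:(1,4)->N->(0,4)
  grid max=4 at (2,1)
Step 6: ant0:(2,1)->N->(1,1) | ant1:(0,4)->S->(1,4)
  grid max=3 at (2,1)

(1,1) (1,4)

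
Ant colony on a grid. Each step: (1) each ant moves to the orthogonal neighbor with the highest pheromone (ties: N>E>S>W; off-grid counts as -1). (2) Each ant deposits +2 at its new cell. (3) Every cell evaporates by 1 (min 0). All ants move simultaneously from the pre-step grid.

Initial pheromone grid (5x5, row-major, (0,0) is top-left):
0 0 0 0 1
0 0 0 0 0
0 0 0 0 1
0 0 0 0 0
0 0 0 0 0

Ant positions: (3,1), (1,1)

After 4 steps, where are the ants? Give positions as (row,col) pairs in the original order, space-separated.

Step 1: ant0:(3,1)->N->(2,1) | ant1:(1,1)->N->(0,1)
  grid max=1 at (0,1)
Step 2: ant0:(2,1)->N->(1,1) | ant1:(0,1)->E->(0,2)
  grid max=1 at (0,2)
Step 3: ant0:(1,1)->N->(0,1) | ant1:(0,2)->E->(0,3)
  grid max=1 at (0,1)
Step 4: ant0:(0,1)->E->(0,2) | ant1:(0,3)->E->(0,4)
  grid max=1 at (0,2)

(0,2) (0,4)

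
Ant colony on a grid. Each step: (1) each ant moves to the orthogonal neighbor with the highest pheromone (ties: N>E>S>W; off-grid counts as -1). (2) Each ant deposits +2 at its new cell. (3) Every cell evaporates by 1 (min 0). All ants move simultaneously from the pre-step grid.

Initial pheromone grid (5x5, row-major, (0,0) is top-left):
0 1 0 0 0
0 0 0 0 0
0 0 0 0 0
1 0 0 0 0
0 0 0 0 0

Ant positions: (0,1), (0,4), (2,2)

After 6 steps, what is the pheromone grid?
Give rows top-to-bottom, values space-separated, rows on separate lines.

After step 1: ants at (0,2),(1,4),(1,2)
  0 0 1 0 0
  0 0 1 0 1
  0 0 0 0 0
  0 0 0 0 0
  0 0 0 0 0
After step 2: ants at (1,2),(0,4),(0,2)
  0 0 2 0 1
  0 0 2 0 0
  0 0 0 0 0
  0 0 0 0 0
  0 0 0 0 0
After step 3: ants at (0,2),(1,4),(1,2)
  0 0 3 0 0
  0 0 3 0 1
  0 0 0 0 0
  0 0 0 0 0
  0 0 0 0 0
After step 4: ants at (1,2),(0,4),(0,2)
  0 0 4 0 1
  0 0 4 0 0
  0 0 0 0 0
  0 0 0 0 0
  0 0 0 0 0
After step 5: ants at (0,2),(1,4),(1,2)
  0 0 5 0 0
  0 0 5 0 1
  0 0 0 0 0
  0 0 0 0 0
  0 0 0 0 0
After step 6: ants at (1,2),(0,4),(0,2)
  0 0 6 0 1
  0 0 6 0 0
  0 0 0 0 0
  0 0 0 0 0
  0 0 0 0 0

0 0 6 0 1
0 0 6 0 0
0 0 0 0 0
0 0 0 0 0
0 0 0 0 0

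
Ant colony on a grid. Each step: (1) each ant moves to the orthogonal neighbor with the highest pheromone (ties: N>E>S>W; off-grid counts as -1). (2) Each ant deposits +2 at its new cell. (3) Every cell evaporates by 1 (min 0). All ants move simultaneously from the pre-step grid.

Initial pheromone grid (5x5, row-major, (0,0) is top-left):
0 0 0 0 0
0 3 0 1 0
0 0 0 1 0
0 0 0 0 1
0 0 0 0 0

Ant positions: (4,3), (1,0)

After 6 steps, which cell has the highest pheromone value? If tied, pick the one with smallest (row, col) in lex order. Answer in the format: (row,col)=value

Step 1: ant0:(4,3)->N->(3,3) | ant1:(1,0)->E->(1,1)
  grid max=4 at (1,1)
Step 2: ant0:(3,3)->N->(2,3) | ant1:(1,1)->N->(0,1)
  grid max=3 at (1,1)
Step 3: ant0:(2,3)->N->(1,3) | ant1:(0,1)->S->(1,1)
  grid max=4 at (1,1)
Step 4: ant0:(1,3)->N->(0,3) | ant1:(1,1)->N->(0,1)
  grid max=3 at (1,1)
Step 5: ant0:(0,3)->E->(0,4) | ant1:(0,1)->S->(1,1)
  grid max=4 at (1,1)
Step 6: ant0:(0,4)->S->(1,4) | ant1:(1,1)->N->(0,1)
  grid max=3 at (1,1)
Final grid:
  0 1 0 0 0
  0 3 0 0 1
  0 0 0 0 0
  0 0 0 0 0
  0 0 0 0 0
Max pheromone 3 at (1,1)

Answer: (1,1)=3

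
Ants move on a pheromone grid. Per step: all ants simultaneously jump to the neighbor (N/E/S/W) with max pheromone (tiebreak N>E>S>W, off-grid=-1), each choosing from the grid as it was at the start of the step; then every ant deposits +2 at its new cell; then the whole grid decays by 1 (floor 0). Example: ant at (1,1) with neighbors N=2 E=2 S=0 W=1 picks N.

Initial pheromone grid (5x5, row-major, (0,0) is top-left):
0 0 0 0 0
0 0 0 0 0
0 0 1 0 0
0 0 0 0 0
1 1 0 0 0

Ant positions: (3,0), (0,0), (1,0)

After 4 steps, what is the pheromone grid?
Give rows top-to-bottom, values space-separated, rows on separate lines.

After step 1: ants at (4,0),(0,1),(0,0)
  1 1 0 0 0
  0 0 0 0 0
  0 0 0 0 0
  0 0 0 0 0
  2 0 0 0 0
After step 2: ants at (3,0),(0,0),(0,1)
  2 2 0 0 0
  0 0 0 0 0
  0 0 0 0 0
  1 0 0 0 0
  1 0 0 0 0
After step 3: ants at (4,0),(0,1),(0,0)
  3 3 0 0 0
  0 0 0 0 0
  0 0 0 0 0
  0 0 0 0 0
  2 0 0 0 0
After step 4: ants at (3,0),(0,0),(0,1)
  4 4 0 0 0
  0 0 0 0 0
  0 0 0 0 0
  1 0 0 0 0
  1 0 0 0 0

4 4 0 0 0
0 0 0 0 0
0 0 0 0 0
1 0 0 0 0
1 0 0 0 0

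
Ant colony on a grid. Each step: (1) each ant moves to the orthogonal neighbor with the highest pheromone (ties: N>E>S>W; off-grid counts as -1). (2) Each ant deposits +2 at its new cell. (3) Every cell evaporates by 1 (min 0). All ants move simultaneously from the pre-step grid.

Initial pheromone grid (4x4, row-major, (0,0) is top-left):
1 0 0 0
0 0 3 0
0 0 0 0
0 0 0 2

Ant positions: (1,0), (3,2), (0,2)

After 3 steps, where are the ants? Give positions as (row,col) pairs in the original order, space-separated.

Step 1: ant0:(1,0)->N->(0,0) | ant1:(3,2)->E->(3,3) | ant2:(0,2)->S->(1,2)
  grid max=4 at (1,2)
Step 2: ant0:(0,0)->E->(0,1) | ant1:(3,3)->N->(2,3) | ant2:(1,2)->N->(0,2)
  grid max=3 at (1,2)
Step 3: ant0:(0,1)->E->(0,2) | ant1:(2,3)->S->(3,3) | ant2:(0,2)->S->(1,2)
  grid max=4 at (1,2)

(0,2) (3,3) (1,2)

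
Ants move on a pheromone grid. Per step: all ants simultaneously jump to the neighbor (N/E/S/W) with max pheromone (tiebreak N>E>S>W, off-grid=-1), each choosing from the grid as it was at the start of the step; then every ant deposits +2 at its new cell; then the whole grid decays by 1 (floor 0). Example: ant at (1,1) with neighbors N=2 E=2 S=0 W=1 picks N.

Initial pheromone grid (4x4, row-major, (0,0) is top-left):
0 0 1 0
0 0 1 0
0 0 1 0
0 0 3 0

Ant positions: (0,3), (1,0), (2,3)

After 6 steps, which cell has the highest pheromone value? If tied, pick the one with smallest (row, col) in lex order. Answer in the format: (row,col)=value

Step 1: ant0:(0,3)->W->(0,2) | ant1:(1,0)->N->(0,0) | ant2:(2,3)->W->(2,2)
  grid max=2 at (0,2)
Step 2: ant0:(0,2)->E->(0,3) | ant1:(0,0)->E->(0,1) | ant2:(2,2)->S->(3,2)
  grid max=3 at (3,2)
Step 3: ant0:(0,3)->W->(0,2) | ant1:(0,1)->E->(0,2) | ant2:(3,2)->N->(2,2)
  grid max=4 at (0,2)
Step 4: ant0:(0,2)->E->(0,3) | ant1:(0,2)->E->(0,3) | ant2:(2,2)->S->(3,2)
  grid max=3 at (0,2)
Step 5: ant0:(0,3)->W->(0,2) | ant1:(0,3)->W->(0,2) | ant2:(3,2)->N->(2,2)
  grid max=6 at (0,2)
Step 6: ant0:(0,2)->E->(0,3) | ant1:(0,2)->E->(0,3) | ant2:(2,2)->S->(3,2)
  grid max=5 at (0,2)
Final grid:
  0 0 5 5
  0 0 0 0
  0 0 1 0
  0 0 3 0
Max pheromone 5 at (0,2)

Answer: (0,2)=5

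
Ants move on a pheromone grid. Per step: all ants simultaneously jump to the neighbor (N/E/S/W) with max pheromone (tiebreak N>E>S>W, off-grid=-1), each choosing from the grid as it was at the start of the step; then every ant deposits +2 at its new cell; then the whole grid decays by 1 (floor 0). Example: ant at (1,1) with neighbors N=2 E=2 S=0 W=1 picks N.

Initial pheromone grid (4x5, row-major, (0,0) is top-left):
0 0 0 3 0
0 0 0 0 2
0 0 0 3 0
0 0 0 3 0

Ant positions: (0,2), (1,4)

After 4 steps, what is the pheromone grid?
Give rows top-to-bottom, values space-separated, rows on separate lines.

After step 1: ants at (0,3),(0,4)
  0 0 0 4 1
  0 0 0 0 1
  0 0 0 2 0
  0 0 0 2 0
After step 2: ants at (0,4),(0,3)
  0 0 0 5 2
  0 0 0 0 0
  0 0 0 1 0
  0 0 0 1 0
After step 3: ants at (0,3),(0,4)
  0 0 0 6 3
  0 0 0 0 0
  0 0 0 0 0
  0 0 0 0 0
After step 4: ants at (0,4),(0,3)
  0 0 0 7 4
  0 0 0 0 0
  0 0 0 0 0
  0 0 0 0 0

0 0 0 7 4
0 0 0 0 0
0 0 0 0 0
0 0 0 0 0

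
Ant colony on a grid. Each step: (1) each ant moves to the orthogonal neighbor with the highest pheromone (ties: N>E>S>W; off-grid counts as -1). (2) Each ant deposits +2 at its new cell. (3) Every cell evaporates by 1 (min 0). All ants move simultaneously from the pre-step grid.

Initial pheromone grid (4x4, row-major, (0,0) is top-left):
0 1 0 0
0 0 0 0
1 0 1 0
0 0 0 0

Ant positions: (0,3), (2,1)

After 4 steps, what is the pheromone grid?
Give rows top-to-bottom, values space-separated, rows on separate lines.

After step 1: ants at (1,3),(2,2)
  0 0 0 0
  0 0 0 1
  0 0 2 0
  0 0 0 0
After step 2: ants at (0,3),(1,2)
  0 0 0 1
  0 0 1 0
  0 0 1 0
  0 0 0 0
After step 3: ants at (1,3),(2,2)
  0 0 0 0
  0 0 0 1
  0 0 2 0
  0 0 0 0
After step 4: ants at (0,3),(1,2)
  0 0 0 1
  0 0 1 0
  0 0 1 0
  0 0 0 0

0 0 0 1
0 0 1 0
0 0 1 0
0 0 0 0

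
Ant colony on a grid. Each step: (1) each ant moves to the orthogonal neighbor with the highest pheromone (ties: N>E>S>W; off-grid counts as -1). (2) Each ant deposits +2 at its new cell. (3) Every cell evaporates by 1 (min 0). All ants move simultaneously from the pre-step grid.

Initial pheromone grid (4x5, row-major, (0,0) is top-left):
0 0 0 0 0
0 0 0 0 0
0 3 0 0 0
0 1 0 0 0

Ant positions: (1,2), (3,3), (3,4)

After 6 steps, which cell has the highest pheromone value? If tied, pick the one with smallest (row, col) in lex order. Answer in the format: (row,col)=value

Answer: (2,3)=8

Derivation:
Step 1: ant0:(1,2)->N->(0,2) | ant1:(3,3)->N->(2,3) | ant2:(3,4)->N->(2,4)
  grid max=2 at (2,1)
Step 2: ant0:(0,2)->E->(0,3) | ant1:(2,3)->E->(2,4) | ant2:(2,4)->W->(2,3)
  grid max=2 at (2,3)
Step 3: ant0:(0,3)->E->(0,4) | ant1:(2,4)->W->(2,3) | ant2:(2,3)->E->(2,4)
  grid max=3 at (2,3)
Step 4: ant0:(0,4)->S->(1,4) | ant1:(2,3)->E->(2,4) | ant2:(2,4)->W->(2,3)
  grid max=4 at (2,3)
Step 5: ant0:(1,4)->S->(2,4) | ant1:(2,4)->W->(2,3) | ant2:(2,3)->E->(2,4)
  grid max=7 at (2,4)
Step 6: ant0:(2,4)->W->(2,3) | ant1:(2,3)->E->(2,4) | ant2:(2,4)->W->(2,3)
  grid max=8 at (2,3)
Final grid:
  0 0 0 0 0
  0 0 0 0 0
  0 0 0 8 8
  0 0 0 0 0
Max pheromone 8 at (2,3)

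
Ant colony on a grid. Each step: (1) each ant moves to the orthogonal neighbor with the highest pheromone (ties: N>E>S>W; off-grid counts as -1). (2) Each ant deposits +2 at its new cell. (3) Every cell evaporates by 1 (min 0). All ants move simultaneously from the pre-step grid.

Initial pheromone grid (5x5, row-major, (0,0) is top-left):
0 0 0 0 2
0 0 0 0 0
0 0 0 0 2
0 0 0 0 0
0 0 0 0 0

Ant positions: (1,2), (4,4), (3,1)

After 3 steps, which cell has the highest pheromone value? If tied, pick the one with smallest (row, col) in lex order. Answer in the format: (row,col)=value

Step 1: ant0:(1,2)->N->(0,2) | ant1:(4,4)->N->(3,4) | ant2:(3,1)->N->(2,1)
  grid max=1 at (0,2)
Step 2: ant0:(0,2)->E->(0,3) | ant1:(3,4)->N->(2,4) | ant2:(2,1)->N->(1,1)
  grid max=2 at (2,4)
Step 3: ant0:(0,3)->E->(0,4) | ant1:(2,4)->N->(1,4) | ant2:(1,1)->N->(0,1)
  grid max=1 at (0,1)
Final grid:
  0 1 0 0 1
  0 0 0 0 1
  0 0 0 0 1
  0 0 0 0 0
  0 0 0 0 0
Max pheromone 1 at (0,1)

Answer: (0,1)=1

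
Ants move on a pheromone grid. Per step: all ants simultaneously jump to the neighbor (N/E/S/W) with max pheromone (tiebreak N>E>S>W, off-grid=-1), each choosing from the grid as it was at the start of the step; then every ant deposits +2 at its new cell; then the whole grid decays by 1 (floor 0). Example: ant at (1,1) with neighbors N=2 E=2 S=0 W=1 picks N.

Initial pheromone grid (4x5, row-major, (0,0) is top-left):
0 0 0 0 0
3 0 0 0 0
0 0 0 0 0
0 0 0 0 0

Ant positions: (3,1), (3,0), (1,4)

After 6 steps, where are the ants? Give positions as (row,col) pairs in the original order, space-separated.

Step 1: ant0:(3,1)->N->(2,1) | ant1:(3,0)->N->(2,0) | ant2:(1,4)->N->(0,4)
  grid max=2 at (1,0)
Step 2: ant0:(2,1)->W->(2,0) | ant1:(2,0)->N->(1,0) | ant2:(0,4)->S->(1,4)
  grid max=3 at (1,0)
Step 3: ant0:(2,0)->N->(1,0) | ant1:(1,0)->S->(2,0) | ant2:(1,4)->N->(0,4)
  grid max=4 at (1,0)
Step 4: ant0:(1,0)->S->(2,0) | ant1:(2,0)->N->(1,0) | ant2:(0,4)->S->(1,4)
  grid max=5 at (1,0)
Step 5: ant0:(2,0)->N->(1,0) | ant1:(1,0)->S->(2,0) | ant2:(1,4)->N->(0,4)
  grid max=6 at (1,0)
Step 6: ant0:(1,0)->S->(2,0) | ant1:(2,0)->N->(1,0) | ant2:(0,4)->S->(1,4)
  grid max=7 at (1,0)

(2,0) (1,0) (1,4)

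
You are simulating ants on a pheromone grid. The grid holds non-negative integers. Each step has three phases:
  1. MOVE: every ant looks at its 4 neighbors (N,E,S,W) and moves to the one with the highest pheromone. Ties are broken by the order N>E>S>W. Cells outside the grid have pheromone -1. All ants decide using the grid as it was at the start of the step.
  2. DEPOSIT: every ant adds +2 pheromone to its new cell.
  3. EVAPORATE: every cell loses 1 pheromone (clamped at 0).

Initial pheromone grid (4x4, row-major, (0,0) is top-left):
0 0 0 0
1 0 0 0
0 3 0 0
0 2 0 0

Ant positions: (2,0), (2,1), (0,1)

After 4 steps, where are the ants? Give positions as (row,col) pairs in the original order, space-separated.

Step 1: ant0:(2,0)->E->(2,1) | ant1:(2,1)->S->(3,1) | ant2:(0,1)->E->(0,2)
  grid max=4 at (2,1)
Step 2: ant0:(2,1)->S->(3,1) | ant1:(3,1)->N->(2,1) | ant2:(0,2)->E->(0,3)
  grid max=5 at (2,1)
Step 3: ant0:(3,1)->N->(2,1) | ant1:(2,1)->S->(3,1) | ant2:(0,3)->S->(1,3)
  grid max=6 at (2,1)
Step 4: ant0:(2,1)->S->(3,1) | ant1:(3,1)->N->(2,1) | ant2:(1,3)->N->(0,3)
  grid max=7 at (2,1)

(3,1) (2,1) (0,3)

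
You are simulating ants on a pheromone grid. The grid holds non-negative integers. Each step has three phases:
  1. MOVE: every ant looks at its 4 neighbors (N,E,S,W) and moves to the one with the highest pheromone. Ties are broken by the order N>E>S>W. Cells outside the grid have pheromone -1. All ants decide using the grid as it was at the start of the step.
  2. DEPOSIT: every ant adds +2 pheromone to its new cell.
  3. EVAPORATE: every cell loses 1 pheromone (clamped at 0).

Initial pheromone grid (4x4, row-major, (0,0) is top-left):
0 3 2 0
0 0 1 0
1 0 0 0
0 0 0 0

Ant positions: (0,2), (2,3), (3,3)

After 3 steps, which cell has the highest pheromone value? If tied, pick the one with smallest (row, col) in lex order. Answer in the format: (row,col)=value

Answer: (0,1)=4

Derivation:
Step 1: ant0:(0,2)->W->(0,1) | ant1:(2,3)->N->(1,3) | ant2:(3,3)->N->(2,3)
  grid max=4 at (0,1)
Step 2: ant0:(0,1)->E->(0,2) | ant1:(1,3)->S->(2,3) | ant2:(2,3)->N->(1,3)
  grid max=3 at (0,1)
Step 3: ant0:(0,2)->W->(0,1) | ant1:(2,3)->N->(1,3) | ant2:(1,3)->S->(2,3)
  grid max=4 at (0,1)
Final grid:
  0 4 1 0
  0 0 0 3
  0 0 0 3
  0 0 0 0
Max pheromone 4 at (0,1)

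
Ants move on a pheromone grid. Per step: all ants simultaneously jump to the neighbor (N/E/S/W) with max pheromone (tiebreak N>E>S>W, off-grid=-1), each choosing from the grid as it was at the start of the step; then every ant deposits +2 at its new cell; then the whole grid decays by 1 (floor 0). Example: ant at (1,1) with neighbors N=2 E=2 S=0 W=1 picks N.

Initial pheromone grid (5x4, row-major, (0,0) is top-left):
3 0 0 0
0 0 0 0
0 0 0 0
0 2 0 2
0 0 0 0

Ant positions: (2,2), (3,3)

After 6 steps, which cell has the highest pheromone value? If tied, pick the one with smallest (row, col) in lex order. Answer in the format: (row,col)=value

Step 1: ant0:(2,2)->N->(1,2) | ant1:(3,3)->N->(2,3)
  grid max=2 at (0,0)
Step 2: ant0:(1,2)->N->(0,2) | ant1:(2,3)->S->(3,3)
  grid max=2 at (3,3)
Step 3: ant0:(0,2)->E->(0,3) | ant1:(3,3)->N->(2,3)
  grid max=1 at (0,3)
Step 4: ant0:(0,3)->S->(1,3) | ant1:(2,3)->S->(3,3)
  grid max=2 at (3,3)
Step 5: ant0:(1,3)->N->(0,3) | ant1:(3,3)->N->(2,3)
  grid max=1 at (0,3)
Step 6: ant0:(0,3)->S->(1,3) | ant1:(2,3)->S->(3,3)
  grid max=2 at (3,3)
Final grid:
  0 0 0 0
  0 0 0 1
  0 0 0 0
  0 0 0 2
  0 0 0 0
Max pheromone 2 at (3,3)

Answer: (3,3)=2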